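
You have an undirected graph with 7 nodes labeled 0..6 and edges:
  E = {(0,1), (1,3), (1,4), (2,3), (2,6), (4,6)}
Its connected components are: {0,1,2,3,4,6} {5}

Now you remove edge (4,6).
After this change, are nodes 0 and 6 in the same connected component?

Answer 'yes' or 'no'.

Initial components: {0,1,2,3,4,6} {5}
Removing edge (4,6): not a bridge — component count unchanged at 2.
New components: {0,1,2,3,4,6} {5}
Are 0 and 6 in the same component? yes

Answer: yes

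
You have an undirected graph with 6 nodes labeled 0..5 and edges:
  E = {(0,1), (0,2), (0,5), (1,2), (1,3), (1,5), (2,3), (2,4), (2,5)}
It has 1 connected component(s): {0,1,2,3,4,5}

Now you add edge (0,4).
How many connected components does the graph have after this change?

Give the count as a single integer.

Initial component count: 1
Add (0,4): endpoints already in same component. Count unchanged: 1.
New component count: 1

Answer: 1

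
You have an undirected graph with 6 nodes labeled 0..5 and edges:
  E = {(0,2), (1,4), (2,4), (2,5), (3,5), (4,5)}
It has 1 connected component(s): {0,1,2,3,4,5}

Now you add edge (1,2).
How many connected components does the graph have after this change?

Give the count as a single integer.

Initial component count: 1
Add (1,2): endpoints already in same component. Count unchanged: 1.
New component count: 1

Answer: 1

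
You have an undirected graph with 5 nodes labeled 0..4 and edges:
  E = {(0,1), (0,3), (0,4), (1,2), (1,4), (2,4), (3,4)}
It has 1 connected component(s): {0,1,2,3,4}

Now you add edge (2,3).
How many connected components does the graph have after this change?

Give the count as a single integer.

Initial component count: 1
Add (2,3): endpoints already in same component. Count unchanged: 1.
New component count: 1

Answer: 1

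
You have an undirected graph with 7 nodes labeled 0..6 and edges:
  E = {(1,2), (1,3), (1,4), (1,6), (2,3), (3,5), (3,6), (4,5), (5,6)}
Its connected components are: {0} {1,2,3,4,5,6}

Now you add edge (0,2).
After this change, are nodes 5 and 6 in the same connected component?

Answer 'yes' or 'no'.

Initial components: {0} {1,2,3,4,5,6}
Adding edge (0,2): merges {0} and {1,2,3,4,5,6}.
New components: {0,1,2,3,4,5,6}
Are 5 and 6 in the same component? yes

Answer: yes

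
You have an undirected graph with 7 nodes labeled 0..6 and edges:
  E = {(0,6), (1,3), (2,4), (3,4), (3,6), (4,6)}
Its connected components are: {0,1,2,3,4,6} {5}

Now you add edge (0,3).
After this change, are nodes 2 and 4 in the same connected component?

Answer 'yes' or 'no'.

Answer: yes

Derivation:
Initial components: {0,1,2,3,4,6} {5}
Adding edge (0,3): both already in same component {0,1,2,3,4,6}. No change.
New components: {0,1,2,3,4,6} {5}
Are 2 and 4 in the same component? yes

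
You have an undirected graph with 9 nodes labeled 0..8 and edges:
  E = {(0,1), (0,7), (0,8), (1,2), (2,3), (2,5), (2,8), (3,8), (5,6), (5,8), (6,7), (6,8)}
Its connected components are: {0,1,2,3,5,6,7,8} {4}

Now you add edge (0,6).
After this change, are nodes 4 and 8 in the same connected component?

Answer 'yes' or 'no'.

Initial components: {0,1,2,3,5,6,7,8} {4}
Adding edge (0,6): both already in same component {0,1,2,3,5,6,7,8}. No change.
New components: {0,1,2,3,5,6,7,8} {4}
Are 4 and 8 in the same component? no

Answer: no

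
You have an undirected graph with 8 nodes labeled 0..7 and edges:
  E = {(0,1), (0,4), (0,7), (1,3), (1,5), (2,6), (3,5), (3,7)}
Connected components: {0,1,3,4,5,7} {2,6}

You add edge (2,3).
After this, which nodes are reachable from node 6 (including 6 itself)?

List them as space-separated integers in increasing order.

Before: nodes reachable from 6: {2,6}
Adding (2,3): merges 6's component with another. Reachability grows.
After: nodes reachable from 6: {0,1,2,3,4,5,6,7}

Answer: 0 1 2 3 4 5 6 7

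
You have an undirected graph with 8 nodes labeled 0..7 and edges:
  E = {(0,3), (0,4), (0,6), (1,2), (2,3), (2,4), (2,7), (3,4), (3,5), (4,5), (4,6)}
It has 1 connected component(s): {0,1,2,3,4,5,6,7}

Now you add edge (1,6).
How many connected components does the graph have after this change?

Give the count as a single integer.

Answer: 1

Derivation:
Initial component count: 1
Add (1,6): endpoints already in same component. Count unchanged: 1.
New component count: 1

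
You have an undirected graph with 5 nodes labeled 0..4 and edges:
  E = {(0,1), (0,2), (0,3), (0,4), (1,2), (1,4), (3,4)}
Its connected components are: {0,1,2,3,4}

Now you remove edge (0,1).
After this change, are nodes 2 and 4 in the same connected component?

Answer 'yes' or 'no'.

Answer: yes

Derivation:
Initial components: {0,1,2,3,4}
Removing edge (0,1): not a bridge — component count unchanged at 1.
New components: {0,1,2,3,4}
Are 2 and 4 in the same component? yes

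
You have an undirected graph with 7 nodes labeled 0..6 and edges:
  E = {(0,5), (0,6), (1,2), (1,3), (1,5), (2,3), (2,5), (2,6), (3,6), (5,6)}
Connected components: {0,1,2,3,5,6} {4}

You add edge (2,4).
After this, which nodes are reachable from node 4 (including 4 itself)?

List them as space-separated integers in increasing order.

Answer: 0 1 2 3 4 5 6

Derivation:
Before: nodes reachable from 4: {4}
Adding (2,4): merges 4's component with another. Reachability grows.
After: nodes reachable from 4: {0,1,2,3,4,5,6}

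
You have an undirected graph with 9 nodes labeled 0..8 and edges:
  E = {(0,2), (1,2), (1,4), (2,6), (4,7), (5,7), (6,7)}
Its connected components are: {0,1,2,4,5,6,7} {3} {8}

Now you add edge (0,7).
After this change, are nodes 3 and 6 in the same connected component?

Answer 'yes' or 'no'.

Initial components: {0,1,2,4,5,6,7} {3} {8}
Adding edge (0,7): both already in same component {0,1,2,4,5,6,7}. No change.
New components: {0,1,2,4,5,6,7} {3} {8}
Are 3 and 6 in the same component? no

Answer: no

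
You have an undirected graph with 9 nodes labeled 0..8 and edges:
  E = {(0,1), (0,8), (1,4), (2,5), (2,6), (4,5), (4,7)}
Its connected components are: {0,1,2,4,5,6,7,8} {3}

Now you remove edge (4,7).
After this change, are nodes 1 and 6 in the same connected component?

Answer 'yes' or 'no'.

Initial components: {0,1,2,4,5,6,7,8} {3}
Removing edge (4,7): it was a bridge — component count 2 -> 3.
New components: {0,1,2,4,5,6,8} {3} {7}
Are 1 and 6 in the same component? yes

Answer: yes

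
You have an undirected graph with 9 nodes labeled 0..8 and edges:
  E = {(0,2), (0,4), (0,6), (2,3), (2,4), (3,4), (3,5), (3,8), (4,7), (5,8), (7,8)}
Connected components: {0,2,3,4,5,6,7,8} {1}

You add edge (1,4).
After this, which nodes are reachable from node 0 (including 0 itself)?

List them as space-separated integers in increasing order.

Before: nodes reachable from 0: {0,2,3,4,5,6,7,8}
Adding (1,4): merges 0's component with another. Reachability grows.
After: nodes reachable from 0: {0,1,2,3,4,5,6,7,8}

Answer: 0 1 2 3 4 5 6 7 8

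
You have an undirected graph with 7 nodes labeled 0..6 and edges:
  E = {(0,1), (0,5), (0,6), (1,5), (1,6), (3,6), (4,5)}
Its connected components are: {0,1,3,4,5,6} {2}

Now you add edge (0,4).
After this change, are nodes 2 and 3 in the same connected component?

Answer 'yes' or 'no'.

Answer: no

Derivation:
Initial components: {0,1,3,4,5,6} {2}
Adding edge (0,4): both already in same component {0,1,3,4,5,6}. No change.
New components: {0,1,3,4,5,6} {2}
Are 2 and 3 in the same component? no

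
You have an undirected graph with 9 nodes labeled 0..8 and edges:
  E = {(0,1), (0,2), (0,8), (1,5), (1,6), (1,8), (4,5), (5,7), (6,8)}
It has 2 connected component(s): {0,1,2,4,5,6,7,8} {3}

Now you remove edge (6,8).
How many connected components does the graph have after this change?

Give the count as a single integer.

Answer: 2

Derivation:
Initial component count: 2
Remove (6,8): not a bridge. Count unchanged: 2.
  After removal, components: {0,1,2,4,5,6,7,8} {3}
New component count: 2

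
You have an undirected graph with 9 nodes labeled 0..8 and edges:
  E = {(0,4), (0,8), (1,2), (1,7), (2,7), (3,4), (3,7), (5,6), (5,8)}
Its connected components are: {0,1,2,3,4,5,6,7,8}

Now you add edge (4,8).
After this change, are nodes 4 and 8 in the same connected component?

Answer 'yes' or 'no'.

Initial components: {0,1,2,3,4,5,6,7,8}
Adding edge (4,8): both already in same component {0,1,2,3,4,5,6,7,8}. No change.
New components: {0,1,2,3,4,5,6,7,8}
Are 4 and 8 in the same component? yes

Answer: yes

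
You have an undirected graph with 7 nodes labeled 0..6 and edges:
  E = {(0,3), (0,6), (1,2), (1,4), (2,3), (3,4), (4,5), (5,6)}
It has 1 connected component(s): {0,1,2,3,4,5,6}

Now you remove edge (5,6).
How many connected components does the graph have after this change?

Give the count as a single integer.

Answer: 1

Derivation:
Initial component count: 1
Remove (5,6): not a bridge. Count unchanged: 1.
  After removal, components: {0,1,2,3,4,5,6}
New component count: 1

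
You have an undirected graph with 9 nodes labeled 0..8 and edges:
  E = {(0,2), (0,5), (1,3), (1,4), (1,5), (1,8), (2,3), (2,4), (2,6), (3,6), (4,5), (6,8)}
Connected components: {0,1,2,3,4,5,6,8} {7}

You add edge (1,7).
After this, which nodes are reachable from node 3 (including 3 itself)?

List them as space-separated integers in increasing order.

Before: nodes reachable from 3: {0,1,2,3,4,5,6,8}
Adding (1,7): merges 3's component with another. Reachability grows.
After: nodes reachable from 3: {0,1,2,3,4,5,6,7,8}

Answer: 0 1 2 3 4 5 6 7 8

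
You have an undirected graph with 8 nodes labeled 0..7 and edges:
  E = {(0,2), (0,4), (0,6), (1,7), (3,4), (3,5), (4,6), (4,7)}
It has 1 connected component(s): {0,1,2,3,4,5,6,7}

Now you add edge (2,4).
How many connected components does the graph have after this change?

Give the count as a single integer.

Answer: 1

Derivation:
Initial component count: 1
Add (2,4): endpoints already in same component. Count unchanged: 1.
New component count: 1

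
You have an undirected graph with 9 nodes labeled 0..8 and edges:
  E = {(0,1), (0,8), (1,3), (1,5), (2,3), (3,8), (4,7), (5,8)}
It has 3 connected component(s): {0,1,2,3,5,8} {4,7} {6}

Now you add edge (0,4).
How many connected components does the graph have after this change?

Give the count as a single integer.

Answer: 2

Derivation:
Initial component count: 3
Add (0,4): merges two components. Count decreases: 3 -> 2.
New component count: 2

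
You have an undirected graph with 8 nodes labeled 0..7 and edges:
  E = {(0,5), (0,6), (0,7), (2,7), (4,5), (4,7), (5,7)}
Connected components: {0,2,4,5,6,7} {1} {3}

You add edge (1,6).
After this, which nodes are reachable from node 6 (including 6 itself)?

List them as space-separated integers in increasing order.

Before: nodes reachable from 6: {0,2,4,5,6,7}
Adding (1,6): merges 6's component with another. Reachability grows.
After: nodes reachable from 6: {0,1,2,4,5,6,7}

Answer: 0 1 2 4 5 6 7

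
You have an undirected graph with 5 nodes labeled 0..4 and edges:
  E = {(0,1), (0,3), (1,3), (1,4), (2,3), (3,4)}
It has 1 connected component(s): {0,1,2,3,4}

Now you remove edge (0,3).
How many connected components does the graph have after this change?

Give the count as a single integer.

Initial component count: 1
Remove (0,3): not a bridge. Count unchanged: 1.
  After removal, components: {0,1,2,3,4}
New component count: 1

Answer: 1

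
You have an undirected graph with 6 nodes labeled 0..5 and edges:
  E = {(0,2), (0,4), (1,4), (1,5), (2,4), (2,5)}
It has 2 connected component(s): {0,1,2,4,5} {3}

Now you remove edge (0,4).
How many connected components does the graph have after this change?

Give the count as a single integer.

Initial component count: 2
Remove (0,4): not a bridge. Count unchanged: 2.
  After removal, components: {0,1,2,4,5} {3}
New component count: 2

Answer: 2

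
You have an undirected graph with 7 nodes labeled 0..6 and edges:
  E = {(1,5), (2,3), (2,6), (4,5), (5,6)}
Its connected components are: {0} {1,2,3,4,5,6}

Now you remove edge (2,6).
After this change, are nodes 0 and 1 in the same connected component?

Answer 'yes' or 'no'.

Initial components: {0} {1,2,3,4,5,6}
Removing edge (2,6): it was a bridge — component count 2 -> 3.
New components: {0} {1,4,5,6} {2,3}
Are 0 and 1 in the same component? no

Answer: no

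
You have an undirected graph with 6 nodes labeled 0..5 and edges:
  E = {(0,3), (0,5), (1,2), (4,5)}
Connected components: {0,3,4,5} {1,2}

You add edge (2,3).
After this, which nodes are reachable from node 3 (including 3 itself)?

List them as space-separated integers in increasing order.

Answer: 0 1 2 3 4 5

Derivation:
Before: nodes reachable from 3: {0,3,4,5}
Adding (2,3): merges 3's component with another. Reachability grows.
After: nodes reachable from 3: {0,1,2,3,4,5}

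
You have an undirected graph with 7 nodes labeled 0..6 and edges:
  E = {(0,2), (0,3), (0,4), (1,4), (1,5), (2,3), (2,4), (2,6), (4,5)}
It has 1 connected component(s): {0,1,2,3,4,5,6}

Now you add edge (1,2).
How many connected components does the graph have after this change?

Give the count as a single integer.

Answer: 1

Derivation:
Initial component count: 1
Add (1,2): endpoints already in same component. Count unchanged: 1.
New component count: 1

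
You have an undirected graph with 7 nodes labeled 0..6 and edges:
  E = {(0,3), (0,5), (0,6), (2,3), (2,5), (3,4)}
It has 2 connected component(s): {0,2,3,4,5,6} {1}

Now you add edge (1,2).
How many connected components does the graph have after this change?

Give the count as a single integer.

Answer: 1

Derivation:
Initial component count: 2
Add (1,2): merges two components. Count decreases: 2 -> 1.
New component count: 1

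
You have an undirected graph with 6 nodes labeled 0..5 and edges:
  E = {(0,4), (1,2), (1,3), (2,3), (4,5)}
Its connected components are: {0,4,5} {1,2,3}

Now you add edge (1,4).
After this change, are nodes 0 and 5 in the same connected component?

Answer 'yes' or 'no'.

Answer: yes

Derivation:
Initial components: {0,4,5} {1,2,3}
Adding edge (1,4): merges {1,2,3} and {0,4,5}.
New components: {0,1,2,3,4,5}
Are 0 and 5 in the same component? yes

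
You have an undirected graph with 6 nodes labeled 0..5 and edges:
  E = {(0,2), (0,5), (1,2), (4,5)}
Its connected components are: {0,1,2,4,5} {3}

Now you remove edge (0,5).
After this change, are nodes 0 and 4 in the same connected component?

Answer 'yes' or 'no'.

Initial components: {0,1,2,4,5} {3}
Removing edge (0,5): it was a bridge — component count 2 -> 3.
New components: {0,1,2} {3} {4,5}
Are 0 and 4 in the same component? no

Answer: no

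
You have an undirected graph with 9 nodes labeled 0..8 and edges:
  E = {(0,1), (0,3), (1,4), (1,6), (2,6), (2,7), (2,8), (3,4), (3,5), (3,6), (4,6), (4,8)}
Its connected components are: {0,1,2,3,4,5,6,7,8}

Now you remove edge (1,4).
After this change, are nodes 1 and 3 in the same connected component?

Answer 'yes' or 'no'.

Answer: yes

Derivation:
Initial components: {0,1,2,3,4,5,6,7,8}
Removing edge (1,4): not a bridge — component count unchanged at 1.
New components: {0,1,2,3,4,5,6,7,8}
Are 1 and 3 in the same component? yes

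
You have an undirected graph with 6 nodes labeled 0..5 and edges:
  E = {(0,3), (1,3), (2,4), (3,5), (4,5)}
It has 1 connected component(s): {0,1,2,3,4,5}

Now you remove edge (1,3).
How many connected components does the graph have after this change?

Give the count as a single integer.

Initial component count: 1
Remove (1,3): it was a bridge. Count increases: 1 -> 2.
  After removal, components: {0,2,3,4,5} {1}
New component count: 2

Answer: 2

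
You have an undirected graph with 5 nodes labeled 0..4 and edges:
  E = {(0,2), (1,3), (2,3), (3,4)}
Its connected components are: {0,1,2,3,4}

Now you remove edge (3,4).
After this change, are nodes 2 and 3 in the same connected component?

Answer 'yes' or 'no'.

Answer: yes

Derivation:
Initial components: {0,1,2,3,4}
Removing edge (3,4): it was a bridge — component count 1 -> 2.
New components: {0,1,2,3} {4}
Are 2 and 3 in the same component? yes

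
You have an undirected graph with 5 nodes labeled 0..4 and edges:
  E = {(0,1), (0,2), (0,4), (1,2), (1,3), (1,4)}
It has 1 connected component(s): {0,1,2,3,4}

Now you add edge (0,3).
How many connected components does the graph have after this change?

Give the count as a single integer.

Initial component count: 1
Add (0,3): endpoints already in same component. Count unchanged: 1.
New component count: 1

Answer: 1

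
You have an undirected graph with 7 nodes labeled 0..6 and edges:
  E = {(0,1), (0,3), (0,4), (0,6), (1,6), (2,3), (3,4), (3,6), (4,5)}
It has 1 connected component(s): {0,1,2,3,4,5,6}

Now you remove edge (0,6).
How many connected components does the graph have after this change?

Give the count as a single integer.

Initial component count: 1
Remove (0,6): not a bridge. Count unchanged: 1.
  After removal, components: {0,1,2,3,4,5,6}
New component count: 1

Answer: 1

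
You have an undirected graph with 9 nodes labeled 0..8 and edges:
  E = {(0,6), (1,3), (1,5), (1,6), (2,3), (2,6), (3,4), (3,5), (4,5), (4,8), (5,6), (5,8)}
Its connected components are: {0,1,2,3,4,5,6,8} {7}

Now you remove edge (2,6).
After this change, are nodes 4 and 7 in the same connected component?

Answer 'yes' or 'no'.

Answer: no

Derivation:
Initial components: {0,1,2,3,4,5,6,8} {7}
Removing edge (2,6): not a bridge — component count unchanged at 2.
New components: {0,1,2,3,4,5,6,8} {7}
Are 4 and 7 in the same component? no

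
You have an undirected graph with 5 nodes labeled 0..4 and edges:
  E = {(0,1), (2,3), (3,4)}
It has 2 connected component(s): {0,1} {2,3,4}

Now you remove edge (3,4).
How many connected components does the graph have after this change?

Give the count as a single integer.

Answer: 3

Derivation:
Initial component count: 2
Remove (3,4): it was a bridge. Count increases: 2 -> 3.
  After removal, components: {0,1} {2,3} {4}
New component count: 3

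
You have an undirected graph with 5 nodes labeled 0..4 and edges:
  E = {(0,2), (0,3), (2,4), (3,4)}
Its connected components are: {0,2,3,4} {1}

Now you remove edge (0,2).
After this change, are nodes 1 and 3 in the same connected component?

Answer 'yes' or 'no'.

Answer: no

Derivation:
Initial components: {0,2,3,4} {1}
Removing edge (0,2): not a bridge — component count unchanged at 2.
New components: {0,2,3,4} {1}
Are 1 and 3 in the same component? no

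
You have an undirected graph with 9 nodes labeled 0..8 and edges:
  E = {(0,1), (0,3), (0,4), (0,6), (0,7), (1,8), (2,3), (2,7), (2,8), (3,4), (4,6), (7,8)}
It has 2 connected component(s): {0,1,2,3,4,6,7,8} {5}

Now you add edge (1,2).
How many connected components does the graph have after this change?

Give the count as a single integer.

Answer: 2

Derivation:
Initial component count: 2
Add (1,2): endpoints already in same component. Count unchanged: 2.
New component count: 2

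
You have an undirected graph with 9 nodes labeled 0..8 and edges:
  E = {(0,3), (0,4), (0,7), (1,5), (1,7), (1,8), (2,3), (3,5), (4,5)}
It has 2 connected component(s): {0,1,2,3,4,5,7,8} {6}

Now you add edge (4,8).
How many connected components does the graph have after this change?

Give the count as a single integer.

Answer: 2

Derivation:
Initial component count: 2
Add (4,8): endpoints already in same component. Count unchanged: 2.
New component count: 2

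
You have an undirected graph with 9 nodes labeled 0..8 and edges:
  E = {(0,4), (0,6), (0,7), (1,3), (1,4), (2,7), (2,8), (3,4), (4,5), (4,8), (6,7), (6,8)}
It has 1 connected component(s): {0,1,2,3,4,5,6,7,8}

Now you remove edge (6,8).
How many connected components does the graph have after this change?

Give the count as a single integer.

Initial component count: 1
Remove (6,8): not a bridge. Count unchanged: 1.
  After removal, components: {0,1,2,3,4,5,6,7,8}
New component count: 1

Answer: 1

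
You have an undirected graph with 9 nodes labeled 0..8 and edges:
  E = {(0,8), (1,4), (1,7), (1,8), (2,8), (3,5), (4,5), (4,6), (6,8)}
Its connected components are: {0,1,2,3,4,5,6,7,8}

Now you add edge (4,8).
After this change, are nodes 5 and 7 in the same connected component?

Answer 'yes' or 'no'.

Answer: yes

Derivation:
Initial components: {0,1,2,3,4,5,6,7,8}
Adding edge (4,8): both already in same component {0,1,2,3,4,5,6,7,8}. No change.
New components: {0,1,2,3,4,5,6,7,8}
Are 5 and 7 in the same component? yes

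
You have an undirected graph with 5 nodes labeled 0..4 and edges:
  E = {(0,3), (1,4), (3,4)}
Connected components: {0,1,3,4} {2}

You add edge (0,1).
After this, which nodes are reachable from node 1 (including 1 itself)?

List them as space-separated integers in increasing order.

Answer: 0 1 3 4

Derivation:
Before: nodes reachable from 1: {0,1,3,4}
Adding (0,1): both endpoints already in same component. Reachability from 1 unchanged.
After: nodes reachable from 1: {0,1,3,4}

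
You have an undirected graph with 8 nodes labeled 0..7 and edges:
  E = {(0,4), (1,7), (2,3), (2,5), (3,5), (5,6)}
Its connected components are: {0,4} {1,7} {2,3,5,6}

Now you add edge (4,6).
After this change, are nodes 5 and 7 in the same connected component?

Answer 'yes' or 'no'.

Answer: no

Derivation:
Initial components: {0,4} {1,7} {2,3,5,6}
Adding edge (4,6): merges {0,4} and {2,3,5,6}.
New components: {0,2,3,4,5,6} {1,7}
Are 5 and 7 in the same component? no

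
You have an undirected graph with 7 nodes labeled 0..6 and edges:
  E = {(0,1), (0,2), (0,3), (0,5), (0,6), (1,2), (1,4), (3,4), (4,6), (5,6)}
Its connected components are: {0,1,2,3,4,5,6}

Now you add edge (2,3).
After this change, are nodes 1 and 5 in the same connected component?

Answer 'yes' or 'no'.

Initial components: {0,1,2,3,4,5,6}
Adding edge (2,3): both already in same component {0,1,2,3,4,5,6}. No change.
New components: {0,1,2,3,4,5,6}
Are 1 and 5 in the same component? yes

Answer: yes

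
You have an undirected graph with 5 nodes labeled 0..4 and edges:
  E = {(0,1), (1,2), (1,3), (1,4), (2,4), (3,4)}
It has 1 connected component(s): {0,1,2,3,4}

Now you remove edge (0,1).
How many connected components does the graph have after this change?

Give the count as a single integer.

Initial component count: 1
Remove (0,1): it was a bridge. Count increases: 1 -> 2.
  After removal, components: {0} {1,2,3,4}
New component count: 2

Answer: 2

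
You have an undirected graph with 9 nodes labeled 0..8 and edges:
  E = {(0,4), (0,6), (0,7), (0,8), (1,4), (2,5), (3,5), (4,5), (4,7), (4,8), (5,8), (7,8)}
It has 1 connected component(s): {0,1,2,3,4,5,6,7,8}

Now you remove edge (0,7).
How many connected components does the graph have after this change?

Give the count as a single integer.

Answer: 1

Derivation:
Initial component count: 1
Remove (0,7): not a bridge. Count unchanged: 1.
  After removal, components: {0,1,2,3,4,5,6,7,8}
New component count: 1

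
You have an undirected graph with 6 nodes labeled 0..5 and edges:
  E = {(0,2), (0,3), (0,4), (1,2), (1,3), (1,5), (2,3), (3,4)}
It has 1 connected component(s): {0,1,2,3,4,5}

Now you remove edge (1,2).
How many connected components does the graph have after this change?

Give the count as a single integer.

Answer: 1

Derivation:
Initial component count: 1
Remove (1,2): not a bridge. Count unchanged: 1.
  After removal, components: {0,1,2,3,4,5}
New component count: 1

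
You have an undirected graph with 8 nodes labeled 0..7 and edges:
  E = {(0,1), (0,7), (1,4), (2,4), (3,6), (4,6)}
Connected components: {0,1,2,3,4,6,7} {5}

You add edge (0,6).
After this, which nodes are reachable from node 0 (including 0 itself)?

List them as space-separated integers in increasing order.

Before: nodes reachable from 0: {0,1,2,3,4,6,7}
Adding (0,6): both endpoints already in same component. Reachability from 0 unchanged.
After: nodes reachable from 0: {0,1,2,3,4,6,7}

Answer: 0 1 2 3 4 6 7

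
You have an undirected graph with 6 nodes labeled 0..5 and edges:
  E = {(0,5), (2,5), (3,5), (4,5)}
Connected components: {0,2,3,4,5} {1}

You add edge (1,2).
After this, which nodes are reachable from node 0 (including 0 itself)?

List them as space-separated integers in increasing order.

Answer: 0 1 2 3 4 5

Derivation:
Before: nodes reachable from 0: {0,2,3,4,5}
Adding (1,2): merges 0's component with another. Reachability grows.
After: nodes reachable from 0: {0,1,2,3,4,5}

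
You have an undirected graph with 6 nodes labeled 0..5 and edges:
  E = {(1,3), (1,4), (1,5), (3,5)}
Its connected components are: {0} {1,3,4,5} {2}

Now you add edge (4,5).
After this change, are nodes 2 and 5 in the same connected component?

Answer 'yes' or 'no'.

Initial components: {0} {1,3,4,5} {2}
Adding edge (4,5): both already in same component {1,3,4,5}. No change.
New components: {0} {1,3,4,5} {2}
Are 2 and 5 in the same component? no

Answer: no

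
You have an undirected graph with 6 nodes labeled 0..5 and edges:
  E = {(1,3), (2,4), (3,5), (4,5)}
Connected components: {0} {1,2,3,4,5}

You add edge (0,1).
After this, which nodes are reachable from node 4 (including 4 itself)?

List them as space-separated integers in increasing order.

Before: nodes reachable from 4: {1,2,3,4,5}
Adding (0,1): merges 4's component with another. Reachability grows.
After: nodes reachable from 4: {0,1,2,3,4,5}

Answer: 0 1 2 3 4 5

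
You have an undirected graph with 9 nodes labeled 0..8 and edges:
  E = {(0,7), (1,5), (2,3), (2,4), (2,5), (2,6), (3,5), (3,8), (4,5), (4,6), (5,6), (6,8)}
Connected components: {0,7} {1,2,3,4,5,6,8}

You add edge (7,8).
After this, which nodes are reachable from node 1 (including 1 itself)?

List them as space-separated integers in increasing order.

Before: nodes reachable from 1: {1,2,3,4,5,6,8}
Adding (7,8): merges 1's component with another. Reachability grows.
After: nodes reachable from 1: {0,1,2,3,4,5,6,7,8}

Answer: 0 1 2 3 4 5 6 7 8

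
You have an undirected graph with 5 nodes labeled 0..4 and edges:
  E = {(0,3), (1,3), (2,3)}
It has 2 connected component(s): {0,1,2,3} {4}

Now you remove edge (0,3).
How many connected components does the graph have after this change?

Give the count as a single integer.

Initial component count: 2
Remove (0,3): it was a bridge. Count increases: 2 -> 3.
  After removal, components: {0} {1,2,3} {4}
New component count: 3

Answer: 3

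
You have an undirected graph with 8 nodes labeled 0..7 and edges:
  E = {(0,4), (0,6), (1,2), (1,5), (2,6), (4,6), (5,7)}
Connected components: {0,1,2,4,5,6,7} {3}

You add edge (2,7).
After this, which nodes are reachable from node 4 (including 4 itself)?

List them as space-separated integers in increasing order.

Before: nodes reachable from 4: {0,1,2,4,5,6,7}
Adding (2,7): both endpoints already in same component. Reachability from 4 unchanged.
After: nodes reachable from 4: {0,1,2,4,5,6,7}

Answer: 0 1 2 4 5 6 7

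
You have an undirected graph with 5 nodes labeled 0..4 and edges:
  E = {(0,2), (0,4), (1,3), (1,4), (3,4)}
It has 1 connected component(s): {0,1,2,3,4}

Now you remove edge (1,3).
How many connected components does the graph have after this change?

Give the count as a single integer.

Initial component count: 1
Remove (1,3): not a bridge. Count unchanged: 1.
  After removal, components: {0,1,2,3,4}
New component count: 1

Answer: 1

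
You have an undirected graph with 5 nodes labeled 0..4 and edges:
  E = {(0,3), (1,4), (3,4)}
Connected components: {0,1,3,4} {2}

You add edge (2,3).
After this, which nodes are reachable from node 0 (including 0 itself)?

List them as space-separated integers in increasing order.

Answer: 0 1 2 3 4

Derivation:
Before: nodes reachable from 0: {0,1,3,4}
Adding (2,3): merges 0's component with another. Reachability grows.
After: nodes reachable from 0: {0,1,2,3,4}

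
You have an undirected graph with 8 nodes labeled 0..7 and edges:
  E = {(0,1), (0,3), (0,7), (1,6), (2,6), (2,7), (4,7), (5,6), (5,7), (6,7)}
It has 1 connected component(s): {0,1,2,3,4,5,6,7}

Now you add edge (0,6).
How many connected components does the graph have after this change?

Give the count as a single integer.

Initial component count: 1
Add (0,6): endpoints already in same component. Count unchanged: 1.
New component count: 1

Answer: 1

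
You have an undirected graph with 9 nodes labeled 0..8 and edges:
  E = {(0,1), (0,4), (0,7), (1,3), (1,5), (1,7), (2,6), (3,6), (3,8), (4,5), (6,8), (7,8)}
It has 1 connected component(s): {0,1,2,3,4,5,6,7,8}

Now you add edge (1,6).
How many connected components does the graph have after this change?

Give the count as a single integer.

Answer: 1

Derivation:
Initial component count: 1
Add (1,6): endpoints already in same component. Count unchanged: 1.
New component count: 1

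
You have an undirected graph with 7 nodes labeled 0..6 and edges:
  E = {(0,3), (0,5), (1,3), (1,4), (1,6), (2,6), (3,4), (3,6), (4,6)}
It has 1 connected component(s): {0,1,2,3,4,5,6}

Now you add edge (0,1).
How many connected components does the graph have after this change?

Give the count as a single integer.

Answer: 1

Derivation:
Initial component count: 1
Add (0,1): endpoints already in same component. Count unchanged: 1.
New component count: 1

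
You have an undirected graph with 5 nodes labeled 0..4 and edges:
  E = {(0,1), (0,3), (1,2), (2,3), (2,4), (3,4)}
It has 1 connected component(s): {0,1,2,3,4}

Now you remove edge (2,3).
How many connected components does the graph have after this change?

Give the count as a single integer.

Initial component count: 1
Remove (2,3): not a bridge. Count unchanged: 1.
  After removal, components: {0,1,2,3,4}
New component count: 1

Answer: 1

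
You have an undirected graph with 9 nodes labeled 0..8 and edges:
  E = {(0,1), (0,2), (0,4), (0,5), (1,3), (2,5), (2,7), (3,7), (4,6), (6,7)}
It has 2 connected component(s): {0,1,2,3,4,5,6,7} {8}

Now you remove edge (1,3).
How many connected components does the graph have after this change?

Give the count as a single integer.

Answer: 2

Derivation:
Initial component count: 2
Remove (1,3): not a bridge. Count unchanged: 2.
  After removal, components: {0,1,2,3,4,5,6,7} {8}
New component count: 2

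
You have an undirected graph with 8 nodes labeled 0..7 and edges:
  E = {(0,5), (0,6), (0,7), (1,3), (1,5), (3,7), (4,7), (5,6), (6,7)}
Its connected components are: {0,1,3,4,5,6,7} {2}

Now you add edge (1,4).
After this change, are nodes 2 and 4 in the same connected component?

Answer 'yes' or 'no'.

Initial components: {0,1,3,4,5,6,7} {2}
Adding edge (1,4): both already in same component {0,1,3,4,5,6,7}. No change.
New components: {0,1,3,4,5,6,7} {2}
Are 2 and 4 in the same component? no

Answer: no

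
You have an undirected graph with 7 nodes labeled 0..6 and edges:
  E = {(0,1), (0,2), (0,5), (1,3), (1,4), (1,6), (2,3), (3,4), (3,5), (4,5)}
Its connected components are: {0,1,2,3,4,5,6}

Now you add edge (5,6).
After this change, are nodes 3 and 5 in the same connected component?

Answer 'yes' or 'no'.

Initial components: {0,1,2,3,4,5,6}
Adding edge (5,6): both already in same component {0,1,2,3,4,5,6}. No change.
New components: {0,1,2,3,4,5,6}
Are 3 and 5 in the same component? yes

Answer: yes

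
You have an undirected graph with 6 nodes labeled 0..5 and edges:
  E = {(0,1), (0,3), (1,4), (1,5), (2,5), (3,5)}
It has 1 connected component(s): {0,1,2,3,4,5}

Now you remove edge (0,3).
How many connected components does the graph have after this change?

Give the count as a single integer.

Initial component count: 1
Remove (0,3): not a bridge. Count unchanged: 1.
  After removal, components: {0,1,2,3,4,5}
New component count: 1

Answer: 1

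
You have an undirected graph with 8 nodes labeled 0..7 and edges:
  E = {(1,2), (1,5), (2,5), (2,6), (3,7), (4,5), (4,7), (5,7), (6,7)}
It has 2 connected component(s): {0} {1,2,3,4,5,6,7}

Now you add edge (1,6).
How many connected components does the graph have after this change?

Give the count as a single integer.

Answer: 2

Derivation:
Initial component count: 2
Add (1,6): endpoints already in same component. Count unchanged: 2.
New component count: 2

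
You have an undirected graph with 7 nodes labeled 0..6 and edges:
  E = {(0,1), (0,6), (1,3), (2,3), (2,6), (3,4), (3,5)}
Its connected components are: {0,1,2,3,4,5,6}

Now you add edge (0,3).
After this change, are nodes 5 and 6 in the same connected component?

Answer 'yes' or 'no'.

Answer: yes

Derivation:
Initial components: {0,1,2,3,4,5,6}
Adding edge (0,3): both already in same component {0,1,2,3,4,5,6}. No change.
New components: {0,1,2,3,4,5,6}
Are 5 and 6 in the same component? yes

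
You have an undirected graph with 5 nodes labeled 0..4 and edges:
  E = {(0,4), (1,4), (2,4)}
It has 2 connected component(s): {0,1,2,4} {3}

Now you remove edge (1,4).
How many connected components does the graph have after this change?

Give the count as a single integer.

Answer: 3

Derivation:
Initial component count: 2
Remove (1,4): it was a bridge. Count increases: 2 -> 3.
  After removal, components: {0,2,4} {1} {3}
New component count: 3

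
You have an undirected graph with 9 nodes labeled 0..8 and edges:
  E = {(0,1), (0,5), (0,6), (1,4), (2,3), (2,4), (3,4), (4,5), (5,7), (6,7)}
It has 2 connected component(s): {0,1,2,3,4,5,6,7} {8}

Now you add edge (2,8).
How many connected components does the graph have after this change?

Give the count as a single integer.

Initial component count: 2
Add (2,8): merges two components. Count decreases: 2 -> 1.
New component count: 1

Answer: 1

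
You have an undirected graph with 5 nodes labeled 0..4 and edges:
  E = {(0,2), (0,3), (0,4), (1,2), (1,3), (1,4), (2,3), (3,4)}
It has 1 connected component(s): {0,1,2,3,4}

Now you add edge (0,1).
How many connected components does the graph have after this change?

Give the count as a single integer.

Initial component count: 1
Add (0,1): endpoints already in same component. Count unchanged: 1.
New component count: 1

Answer: 1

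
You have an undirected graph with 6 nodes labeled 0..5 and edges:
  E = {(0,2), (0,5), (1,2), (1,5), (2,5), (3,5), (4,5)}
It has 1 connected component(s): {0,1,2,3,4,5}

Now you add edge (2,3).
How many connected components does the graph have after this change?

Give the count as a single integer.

Initial component count: 1
Add (2,3): endpoints already in same component. Count unchanged: 1.
New component count: 1

Answer: 1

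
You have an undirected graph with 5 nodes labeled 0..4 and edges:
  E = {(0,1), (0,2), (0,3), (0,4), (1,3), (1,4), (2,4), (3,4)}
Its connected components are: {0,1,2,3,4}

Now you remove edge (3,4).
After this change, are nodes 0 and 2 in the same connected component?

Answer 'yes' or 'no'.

Answer: yes

Derivation:
Initial components: {0,1,2,3,4}
Removing edge (3,4): not a bridge — component count unchanged at 1.
New components: {0,1,2,3,4}
Are 0 and 2 in the same component? yes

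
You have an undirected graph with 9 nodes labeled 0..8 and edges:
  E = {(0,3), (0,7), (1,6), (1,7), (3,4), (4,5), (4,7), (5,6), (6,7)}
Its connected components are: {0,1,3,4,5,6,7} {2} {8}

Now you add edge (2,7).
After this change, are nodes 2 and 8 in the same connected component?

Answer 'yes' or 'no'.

Answer: no

Derivation:
Initial components: {0,1,3,4,5,6,7} {2} {8}
Adding edge (2,7): merges {2} and {0,1,3,4,5,6,7}.
New components: {0,1,2,3,4,5,6,7} {8}
Are 2 and 8 in the same component? no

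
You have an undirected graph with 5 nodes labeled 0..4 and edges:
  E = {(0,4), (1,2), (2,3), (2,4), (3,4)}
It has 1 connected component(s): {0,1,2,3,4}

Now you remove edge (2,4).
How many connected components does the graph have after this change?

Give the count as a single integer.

Answer: 1

Derivation:
Initial component count: 1
Remove (2,4): not a bridge. Count unchanged: 1.
  After removal, components: {0,1,2,3,4}
New component count: 1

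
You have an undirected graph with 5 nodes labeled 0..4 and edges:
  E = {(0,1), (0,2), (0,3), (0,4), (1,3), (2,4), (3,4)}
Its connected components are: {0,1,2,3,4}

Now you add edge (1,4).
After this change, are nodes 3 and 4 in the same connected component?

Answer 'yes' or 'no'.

Answer: yes

Derivation:
Initial components: {0,1,2,3,4}
Adding edge (1,4): both already in same component {0,1,2,3,4}. No change.
New components: {0,1,2,3,4}
Are 3 and 4 in the same component? yes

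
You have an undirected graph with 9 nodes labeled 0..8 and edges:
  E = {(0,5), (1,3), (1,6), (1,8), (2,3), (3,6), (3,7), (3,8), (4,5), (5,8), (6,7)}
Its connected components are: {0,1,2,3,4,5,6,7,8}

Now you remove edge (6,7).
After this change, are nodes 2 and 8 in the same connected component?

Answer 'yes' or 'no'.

Answer: yes

Derivation:
Initial components: {0,1,2,3,4,5,6,7,8}
Removing edge (6,7): not a bridge — component count unchanged at 1.
New components: {0,1,2,3,4,5,6,7,8}
Are 2 and 8 in the same component? yes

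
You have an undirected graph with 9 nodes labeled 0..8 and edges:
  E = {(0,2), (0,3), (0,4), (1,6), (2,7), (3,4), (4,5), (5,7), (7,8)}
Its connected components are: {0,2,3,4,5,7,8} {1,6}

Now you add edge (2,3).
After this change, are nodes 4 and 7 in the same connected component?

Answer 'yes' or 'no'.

Answer: yes

Derivation:
Initial components: {0,2,3,4,5,7,8} {1,6}
Adding edge (2,3): both already in same component {0,2,3,4,5,7,8}. No change.
New components: {0,2,3,4,5,7,8} {1,6}
Are 4 and 7 in the same component? yes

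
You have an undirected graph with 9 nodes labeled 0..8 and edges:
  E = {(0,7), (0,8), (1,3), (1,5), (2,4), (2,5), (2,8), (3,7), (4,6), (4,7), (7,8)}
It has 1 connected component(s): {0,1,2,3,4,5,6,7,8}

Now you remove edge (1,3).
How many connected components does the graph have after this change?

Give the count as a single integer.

Answer: 1

Derivation:
Initial component count: 1
Remove (1,3): not a bridge. Count unchanged: 1.
  After removal, components: {0,1,2,3,4,5,6,7,8}
New component count: 1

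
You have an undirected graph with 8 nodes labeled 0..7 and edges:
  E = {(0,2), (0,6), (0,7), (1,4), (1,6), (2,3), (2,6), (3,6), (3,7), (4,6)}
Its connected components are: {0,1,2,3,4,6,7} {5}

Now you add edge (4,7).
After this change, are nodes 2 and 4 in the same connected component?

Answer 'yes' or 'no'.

Answer: yes

Derivation:
Initial components: {0,1,2,3,4,6,7} {5}
Adding edge (4,7): both already in same component {0,1,2,3,4,6,7}. No change.
New components: {0,1,2,3,4,6,7} {5}
Are 2 and 4 in the same component? yes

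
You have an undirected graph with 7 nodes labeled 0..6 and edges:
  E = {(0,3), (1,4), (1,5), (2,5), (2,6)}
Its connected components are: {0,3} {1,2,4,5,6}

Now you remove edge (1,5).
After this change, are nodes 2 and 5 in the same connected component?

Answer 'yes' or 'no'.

Answer: yes

Derivation:
Initial components: {0,3} {1,2,4,5,6}
Removing edge (1,5): it was a bridge — component count 2 -> 3.
New components: {0,3} {1,4} {2,5,6}
Are 2 and 5 in the same component? yes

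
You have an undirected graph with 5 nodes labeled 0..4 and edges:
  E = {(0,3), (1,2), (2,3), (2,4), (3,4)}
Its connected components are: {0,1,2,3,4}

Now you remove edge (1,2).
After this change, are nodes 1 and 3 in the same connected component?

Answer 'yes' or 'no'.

Answer: no

Derivation:
Initial components: {0,1,2,3,4}
Removing edge (1,2): it was a bridge — component count 1 -> 2.
New components: {0,2,3,4} {1}
Are 1 and 3 in the same component? no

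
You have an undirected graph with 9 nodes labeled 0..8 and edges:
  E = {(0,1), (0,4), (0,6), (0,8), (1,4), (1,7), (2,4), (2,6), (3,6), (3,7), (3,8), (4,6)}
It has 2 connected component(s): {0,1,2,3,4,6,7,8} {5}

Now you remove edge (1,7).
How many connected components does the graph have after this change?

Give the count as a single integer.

Initial component count: 2
Remove (1,7): not a bridge. Count unchanged: 2.
  After removal, components: {0,1,2,3,4,6,7,8} {5}
New component count: 2

Answer: 2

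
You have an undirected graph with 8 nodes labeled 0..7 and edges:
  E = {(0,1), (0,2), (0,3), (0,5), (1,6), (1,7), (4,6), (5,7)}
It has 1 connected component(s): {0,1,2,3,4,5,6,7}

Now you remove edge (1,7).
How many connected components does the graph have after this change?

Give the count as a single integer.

Initial component count: 1
Remove (1,7): not a bridge. Count unchanged: 1.
  After removal, components: {0,1,2,3,4,5,6,7}
New component count: 1

Answer: 1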